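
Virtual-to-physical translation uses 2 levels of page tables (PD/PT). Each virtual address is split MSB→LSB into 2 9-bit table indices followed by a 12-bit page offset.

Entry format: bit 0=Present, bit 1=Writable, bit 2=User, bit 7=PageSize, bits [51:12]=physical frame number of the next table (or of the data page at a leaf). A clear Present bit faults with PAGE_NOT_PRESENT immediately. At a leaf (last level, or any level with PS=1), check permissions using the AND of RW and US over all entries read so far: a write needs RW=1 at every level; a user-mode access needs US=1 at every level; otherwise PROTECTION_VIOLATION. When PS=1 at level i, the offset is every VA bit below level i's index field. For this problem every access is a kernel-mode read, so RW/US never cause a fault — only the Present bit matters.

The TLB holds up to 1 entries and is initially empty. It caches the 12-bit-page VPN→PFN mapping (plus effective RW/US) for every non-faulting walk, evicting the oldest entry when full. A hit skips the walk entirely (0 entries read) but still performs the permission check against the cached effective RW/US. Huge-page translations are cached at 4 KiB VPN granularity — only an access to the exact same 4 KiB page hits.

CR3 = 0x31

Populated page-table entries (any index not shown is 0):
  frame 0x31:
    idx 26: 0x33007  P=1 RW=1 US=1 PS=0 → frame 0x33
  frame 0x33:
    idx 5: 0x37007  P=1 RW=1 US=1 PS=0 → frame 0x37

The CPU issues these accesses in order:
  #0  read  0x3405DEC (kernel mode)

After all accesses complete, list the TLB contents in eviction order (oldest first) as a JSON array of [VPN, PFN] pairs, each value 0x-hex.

Trace:
#0 VA=0x3405DEC (r,kernel):
  lvl0: tbl 0x31, slot 26 ⇒ 0x33007 (P1/RW1/US1/PS0)
  lvl1: tbl 0x33, slot 5 ⇒ 0x37007 (P1/RW1/US1/PS0)
  ⇒ phys 0x37DEC  [2 reads]

TLB: [["0x3405", "0x37"]]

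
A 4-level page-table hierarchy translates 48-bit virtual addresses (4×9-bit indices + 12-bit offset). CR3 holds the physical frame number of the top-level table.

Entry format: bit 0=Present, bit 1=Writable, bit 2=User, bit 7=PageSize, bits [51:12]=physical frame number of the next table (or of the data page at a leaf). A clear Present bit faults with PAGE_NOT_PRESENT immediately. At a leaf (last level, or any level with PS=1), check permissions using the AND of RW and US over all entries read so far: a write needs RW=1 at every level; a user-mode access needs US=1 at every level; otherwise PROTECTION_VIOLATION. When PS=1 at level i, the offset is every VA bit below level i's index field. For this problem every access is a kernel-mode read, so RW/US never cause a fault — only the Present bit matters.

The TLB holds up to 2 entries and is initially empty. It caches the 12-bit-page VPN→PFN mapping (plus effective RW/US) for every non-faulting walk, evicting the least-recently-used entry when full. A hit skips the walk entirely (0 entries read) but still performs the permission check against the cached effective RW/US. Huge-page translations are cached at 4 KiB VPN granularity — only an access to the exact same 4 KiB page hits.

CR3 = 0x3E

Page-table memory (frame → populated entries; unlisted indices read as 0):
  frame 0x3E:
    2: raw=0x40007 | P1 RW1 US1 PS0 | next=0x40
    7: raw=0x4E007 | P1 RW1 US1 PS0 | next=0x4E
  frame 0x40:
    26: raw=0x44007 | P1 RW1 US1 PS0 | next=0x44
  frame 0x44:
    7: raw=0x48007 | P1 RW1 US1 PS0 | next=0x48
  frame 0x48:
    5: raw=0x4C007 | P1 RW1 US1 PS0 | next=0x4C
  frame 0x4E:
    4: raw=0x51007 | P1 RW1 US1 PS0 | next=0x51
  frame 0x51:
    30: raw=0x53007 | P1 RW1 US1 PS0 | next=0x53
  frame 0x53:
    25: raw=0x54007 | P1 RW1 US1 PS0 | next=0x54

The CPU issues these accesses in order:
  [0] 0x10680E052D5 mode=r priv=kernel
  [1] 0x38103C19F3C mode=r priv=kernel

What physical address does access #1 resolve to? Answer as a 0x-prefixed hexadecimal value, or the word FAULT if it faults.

Per-access translation:
#0 VA=0x10680E052D5 (r,kernel):
  L0: frame=0x3E idx=2 entry=0x40007 [P=1 RW=1 US=1 PS=0]
  L1: frame=0x40 idx=26 entry=0x44007 [P=1 RW=1 US=1 PS=0]
  L2: frame=0x44 idx=7 entry=0x48007 [P=1 RW=1 US=1 PS=0]
  L3: frame=0x48 idx=5 entry=0x4C007 [P=1 RW=1 US=1 PS=0]
  ✓ 0x4C2D5  — 4 lookups
#1 VA=0x38103C19F3C (r,kernel):
  L0: frame=0x3E idx=7 entry=0x4E007 [P=1 RW=1 US=1 PS=0]
  L1: frame=0x4E idx=4 entry=0x51007 [P=1 RW=1 US=1 PS=0]
  L2: frame=0x51 idx=30 entry=0x53007 [P=1 RW=1 US=1 PS=0]
  L3: frame=0x53 idx=25 entry=0x54007 [P=1 RW=1 US=1 PS=0]
  ✓ 0x54F3C  — 4 lookups

Access #1 PA: 0x54F3C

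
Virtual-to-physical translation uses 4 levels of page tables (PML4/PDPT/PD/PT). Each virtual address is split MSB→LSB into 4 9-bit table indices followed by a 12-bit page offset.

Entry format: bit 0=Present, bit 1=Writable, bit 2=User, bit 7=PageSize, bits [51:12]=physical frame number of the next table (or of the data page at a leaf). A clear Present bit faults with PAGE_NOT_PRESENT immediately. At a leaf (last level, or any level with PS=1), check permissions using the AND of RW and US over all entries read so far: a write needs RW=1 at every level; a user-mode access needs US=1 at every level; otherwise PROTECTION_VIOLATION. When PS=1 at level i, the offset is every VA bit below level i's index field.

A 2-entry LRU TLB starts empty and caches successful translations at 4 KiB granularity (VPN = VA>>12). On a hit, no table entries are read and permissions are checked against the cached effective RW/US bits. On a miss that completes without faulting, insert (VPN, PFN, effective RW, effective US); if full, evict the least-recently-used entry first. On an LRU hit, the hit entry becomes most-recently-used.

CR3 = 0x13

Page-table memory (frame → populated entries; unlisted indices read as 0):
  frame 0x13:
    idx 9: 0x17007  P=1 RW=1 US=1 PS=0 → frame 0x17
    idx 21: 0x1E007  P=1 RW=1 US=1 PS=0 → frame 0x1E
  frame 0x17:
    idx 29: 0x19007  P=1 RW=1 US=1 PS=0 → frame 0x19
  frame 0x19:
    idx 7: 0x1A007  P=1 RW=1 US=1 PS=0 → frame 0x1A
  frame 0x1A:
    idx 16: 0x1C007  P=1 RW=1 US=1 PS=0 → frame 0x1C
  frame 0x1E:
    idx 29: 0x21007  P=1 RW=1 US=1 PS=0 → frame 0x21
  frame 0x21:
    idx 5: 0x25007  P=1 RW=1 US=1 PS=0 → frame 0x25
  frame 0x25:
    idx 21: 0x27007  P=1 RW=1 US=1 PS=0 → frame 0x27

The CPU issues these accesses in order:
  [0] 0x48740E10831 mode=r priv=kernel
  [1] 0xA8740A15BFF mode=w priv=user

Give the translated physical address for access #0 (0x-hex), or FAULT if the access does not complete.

Trace:
#0 VA=0x48740E10831 (r,kernel):
  [0] read 0x13 idx=9: raw=0x17007 flags P=1 W=1 U=1 S=0
  [1] read 0x17 idx=29: raw=0x19007 flags P=1 W=1 U=1 S=0
  [2] read 0x19 idx=7: raw=0x1A007 flags P=1 W=1 U=1 S=0
  [3] read 0x1A idx=16: raw=0x1C007 flags P=1 W=1 U=1 S=0
  ✓ 0x1C831  — 4 lookups
#1 VA=0xA8740A15BFF (w,user):
  [0] read 0x13 idx=21: raw=0x1E007 flags P=1 W=1 U=1 S=0
  [1] read 0x1E idx=29: raw=0x21007 flags P=1 W=1 U=1 S=0
  [2] read 0x21 idx=5: raw=0x25007 flags P=1 W=1 U=1 S=0
  [3] read 0x25 idx=21: raw=0x27007 flags P=1 W=1 U=1 S=0
  ✓ 0x27BFF  — 4 lookups

Access #0 PA: 0x1C831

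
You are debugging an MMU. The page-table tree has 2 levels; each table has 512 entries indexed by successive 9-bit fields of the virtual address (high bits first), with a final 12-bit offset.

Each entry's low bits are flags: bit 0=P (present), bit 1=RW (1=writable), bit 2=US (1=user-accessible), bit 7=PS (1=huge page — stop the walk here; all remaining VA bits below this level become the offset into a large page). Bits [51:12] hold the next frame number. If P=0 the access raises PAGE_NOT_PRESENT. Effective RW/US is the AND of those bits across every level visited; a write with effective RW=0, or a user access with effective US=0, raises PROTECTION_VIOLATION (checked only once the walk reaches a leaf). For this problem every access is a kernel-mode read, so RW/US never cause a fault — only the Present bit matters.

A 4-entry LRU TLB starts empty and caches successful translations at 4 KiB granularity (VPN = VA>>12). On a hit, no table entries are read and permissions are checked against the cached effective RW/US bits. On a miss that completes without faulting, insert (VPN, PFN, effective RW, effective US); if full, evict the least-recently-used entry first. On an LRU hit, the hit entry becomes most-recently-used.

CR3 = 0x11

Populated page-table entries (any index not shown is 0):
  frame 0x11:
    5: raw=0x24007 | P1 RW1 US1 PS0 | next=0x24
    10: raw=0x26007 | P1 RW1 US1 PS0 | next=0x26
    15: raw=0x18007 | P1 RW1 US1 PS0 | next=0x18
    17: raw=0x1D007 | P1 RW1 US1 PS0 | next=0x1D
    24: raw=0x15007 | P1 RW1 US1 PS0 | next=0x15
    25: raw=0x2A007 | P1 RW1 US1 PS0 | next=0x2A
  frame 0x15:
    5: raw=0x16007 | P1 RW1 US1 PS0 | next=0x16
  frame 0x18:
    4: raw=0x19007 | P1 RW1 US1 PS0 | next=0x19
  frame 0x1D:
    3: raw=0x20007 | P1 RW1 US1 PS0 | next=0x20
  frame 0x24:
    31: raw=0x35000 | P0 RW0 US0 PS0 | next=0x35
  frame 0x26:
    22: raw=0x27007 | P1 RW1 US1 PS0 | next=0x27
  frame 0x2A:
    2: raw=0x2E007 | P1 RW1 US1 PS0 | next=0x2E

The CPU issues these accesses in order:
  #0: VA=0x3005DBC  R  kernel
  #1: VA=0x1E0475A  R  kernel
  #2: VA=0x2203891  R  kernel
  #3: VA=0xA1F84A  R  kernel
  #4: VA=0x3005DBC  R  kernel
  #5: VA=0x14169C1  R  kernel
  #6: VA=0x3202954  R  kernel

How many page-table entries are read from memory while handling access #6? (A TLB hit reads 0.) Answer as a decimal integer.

Trace:
#0 VA=0x3005DBC (r,kernel):
  lvl0: tbl 0x11, slot 24 ⇒ 0x15007 (P1/RW1/US1/PS0)
  lvl1: tbl 0x15, slot 5 ⇒ 0x16007 (P1/RW1/US1/PS0)
  ✓ 0x16DBC  — 2 lookups
#1 VA=0x1E0475A (r,kernel):
  lvl0: tbl 0x11, slot 15 ⇒ 0x18007 (P1/RW1/US1/PS0)
  lvl1: tbl 0x18, slot 4 ⇒ 0x19007 (P1/RW1/US1/PS0)
  ✓ 0x1975A  — 2 lookups
#2 VA=0x2203891 (r,kernel):
  lvl0: tbl 0x11, slot 17 ⇒ 0x1D007 (P1/RW1/US1/PS0)
  lvl1: tbl 0x1D, slot 3 ⇒ 0x20007 (P1/RW1/US1/PS0)
  ✓ 0x20891  — 2 lookups
#3 VA=0xA1F84A (r,kernel):
  lvl0: tbl 0x11, slot 5 ⇒ 0x24007 (P1/RW1/US1/PS0)
  lvl1: tbl 0x24, slot 31 ⇒ 0x35000 (P0/RW0/US0/PS0)
  → PAGE_NOT_PRESENT  (2 entries read)
#4 VA=0x3005DBC (r,kernel):
  TLB hit vpn=0x3005 → PA=0x16DBC
#5 VA=0x14169C1 (r,kernel):
  lvl0: tbl 0x11, slot 10 ⇒ 0x26007 (P1/RW1/US1/PS0)
  lvl1: tbl 0x26, slot 22 ⇒ 0x27007 (P1/RW1/US1/PS0)
  ✓ 0x279C1  — 2 lookups
#6 VA=0x3202954 (r,kernel):
  lvl0: tbl 0x11, slot 25 ⇒ 0x2A007 (P1/RW1/US1/PS0)
  lvl1: tbl 0x2A, slot 2 ⇒ 0x2E007 (P1/RW1/US1/PS0)
  ✓ 0x2E954  — 2 lookups

Entries read for #6: 2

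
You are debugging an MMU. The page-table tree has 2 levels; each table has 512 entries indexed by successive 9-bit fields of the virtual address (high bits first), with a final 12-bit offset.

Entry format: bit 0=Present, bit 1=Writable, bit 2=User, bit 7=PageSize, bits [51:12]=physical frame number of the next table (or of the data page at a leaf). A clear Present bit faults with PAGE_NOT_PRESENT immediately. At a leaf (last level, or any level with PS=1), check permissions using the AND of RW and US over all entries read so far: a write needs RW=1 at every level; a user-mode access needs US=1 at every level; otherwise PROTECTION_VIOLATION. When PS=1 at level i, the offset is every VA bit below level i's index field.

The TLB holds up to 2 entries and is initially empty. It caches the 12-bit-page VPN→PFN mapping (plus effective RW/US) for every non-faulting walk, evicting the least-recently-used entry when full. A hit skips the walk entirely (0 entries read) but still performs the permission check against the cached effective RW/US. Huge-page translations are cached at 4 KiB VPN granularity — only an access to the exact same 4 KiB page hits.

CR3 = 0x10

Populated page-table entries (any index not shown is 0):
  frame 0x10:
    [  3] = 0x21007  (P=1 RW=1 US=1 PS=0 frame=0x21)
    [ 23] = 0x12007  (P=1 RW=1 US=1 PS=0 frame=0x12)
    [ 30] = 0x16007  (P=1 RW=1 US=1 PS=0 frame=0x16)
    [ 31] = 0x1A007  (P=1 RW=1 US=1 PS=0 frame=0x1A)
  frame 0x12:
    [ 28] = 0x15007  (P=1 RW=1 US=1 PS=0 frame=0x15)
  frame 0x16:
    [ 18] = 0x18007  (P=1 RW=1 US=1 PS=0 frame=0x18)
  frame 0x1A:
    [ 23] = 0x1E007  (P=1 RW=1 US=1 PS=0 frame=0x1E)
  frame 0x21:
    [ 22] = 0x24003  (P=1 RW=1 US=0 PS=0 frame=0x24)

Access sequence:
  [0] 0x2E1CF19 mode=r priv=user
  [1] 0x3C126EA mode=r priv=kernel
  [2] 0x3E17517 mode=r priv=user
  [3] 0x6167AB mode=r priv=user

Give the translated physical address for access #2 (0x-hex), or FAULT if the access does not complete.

Per-access translation:
#0 VA=0x2E1CF19 (r,user):
  L0: frame=0x10 idx=23 entry=0x12007 [P=1 RW=1 US=1 PS=0]
  L1: frame=0x12 idx=28 entry=0x15007 [P=1 RW=1 US=1 PS=0]
  → PA=0x15F19  (2 entries read)
#1 VA=0x3C126EA (r,kernel):
  L0: frame=0x10 idx=30 entry=0x16007 [P=1 RW=1 US=1 PS=0]
  L1: frame=0x16 idx=18 entry=0x18007 [P=1 RW=1 US=1 PS=0]
  → PA=0x186EA  (2 entries read)
#2 VA=0x3E17517 (r,user):
  L0: frame=0x10 idx=31 entry=0x1A007 [P=1 RW=1 US=1 PS=0]
  L1: frame=0x1A idx=23 entry=0x1E007 [P=1 RW=1 US=1 PS=0]
  → PA=0x1E517  (2 entries read)
#3 VA=0x6167AB (r,user):
  L0: frame=0x10 idx=3 entry=0x21007 [P=1 RW=1 US=1 PS=0]
  L1: frame=0x21 idx=22 entry=0x24003 [P=1 RW=1 US=0 PS=0]
  ⇒ fault: PROTECTION_VIOLATION  — 2 lookups

Access #2 PA: 0x1E517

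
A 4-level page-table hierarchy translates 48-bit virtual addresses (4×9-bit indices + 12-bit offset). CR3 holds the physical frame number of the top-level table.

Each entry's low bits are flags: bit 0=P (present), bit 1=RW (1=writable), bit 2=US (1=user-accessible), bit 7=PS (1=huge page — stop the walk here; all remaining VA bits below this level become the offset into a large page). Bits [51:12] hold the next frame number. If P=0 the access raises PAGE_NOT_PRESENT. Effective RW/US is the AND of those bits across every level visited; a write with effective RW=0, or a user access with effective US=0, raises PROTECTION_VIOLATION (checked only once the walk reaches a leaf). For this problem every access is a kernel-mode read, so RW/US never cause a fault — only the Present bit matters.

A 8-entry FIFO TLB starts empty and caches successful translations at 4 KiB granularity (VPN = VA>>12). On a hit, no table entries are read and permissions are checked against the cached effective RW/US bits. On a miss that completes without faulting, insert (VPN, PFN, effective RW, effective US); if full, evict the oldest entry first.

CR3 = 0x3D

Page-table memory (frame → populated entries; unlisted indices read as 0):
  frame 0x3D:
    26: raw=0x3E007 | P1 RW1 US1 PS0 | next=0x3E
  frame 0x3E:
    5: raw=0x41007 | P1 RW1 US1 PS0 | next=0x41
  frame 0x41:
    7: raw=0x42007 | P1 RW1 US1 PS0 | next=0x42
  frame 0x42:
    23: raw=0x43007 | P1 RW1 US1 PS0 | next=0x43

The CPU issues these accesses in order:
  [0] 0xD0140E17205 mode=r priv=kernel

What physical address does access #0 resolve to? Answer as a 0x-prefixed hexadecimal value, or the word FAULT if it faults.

Per-access translation:
#0 VA=0xD0140E17205 (r,kernel):
  L0 @0x3D[26] → 0x3E007  P=1,RW=1,US=1,PS=0
  L1 @0x3E[5] → 0x41007  P=1,RW=1,US=1,PS=0
  L2 @0x41[7] → 0x42007  P=1,RW=1,US=1,PS=0
  L3 @0x42[23] → 0x43007  P=1,RW=1,US=1,PS=0
  ⇒ phys 0x43205  [4 reads]

Access #0 PA: 0x43205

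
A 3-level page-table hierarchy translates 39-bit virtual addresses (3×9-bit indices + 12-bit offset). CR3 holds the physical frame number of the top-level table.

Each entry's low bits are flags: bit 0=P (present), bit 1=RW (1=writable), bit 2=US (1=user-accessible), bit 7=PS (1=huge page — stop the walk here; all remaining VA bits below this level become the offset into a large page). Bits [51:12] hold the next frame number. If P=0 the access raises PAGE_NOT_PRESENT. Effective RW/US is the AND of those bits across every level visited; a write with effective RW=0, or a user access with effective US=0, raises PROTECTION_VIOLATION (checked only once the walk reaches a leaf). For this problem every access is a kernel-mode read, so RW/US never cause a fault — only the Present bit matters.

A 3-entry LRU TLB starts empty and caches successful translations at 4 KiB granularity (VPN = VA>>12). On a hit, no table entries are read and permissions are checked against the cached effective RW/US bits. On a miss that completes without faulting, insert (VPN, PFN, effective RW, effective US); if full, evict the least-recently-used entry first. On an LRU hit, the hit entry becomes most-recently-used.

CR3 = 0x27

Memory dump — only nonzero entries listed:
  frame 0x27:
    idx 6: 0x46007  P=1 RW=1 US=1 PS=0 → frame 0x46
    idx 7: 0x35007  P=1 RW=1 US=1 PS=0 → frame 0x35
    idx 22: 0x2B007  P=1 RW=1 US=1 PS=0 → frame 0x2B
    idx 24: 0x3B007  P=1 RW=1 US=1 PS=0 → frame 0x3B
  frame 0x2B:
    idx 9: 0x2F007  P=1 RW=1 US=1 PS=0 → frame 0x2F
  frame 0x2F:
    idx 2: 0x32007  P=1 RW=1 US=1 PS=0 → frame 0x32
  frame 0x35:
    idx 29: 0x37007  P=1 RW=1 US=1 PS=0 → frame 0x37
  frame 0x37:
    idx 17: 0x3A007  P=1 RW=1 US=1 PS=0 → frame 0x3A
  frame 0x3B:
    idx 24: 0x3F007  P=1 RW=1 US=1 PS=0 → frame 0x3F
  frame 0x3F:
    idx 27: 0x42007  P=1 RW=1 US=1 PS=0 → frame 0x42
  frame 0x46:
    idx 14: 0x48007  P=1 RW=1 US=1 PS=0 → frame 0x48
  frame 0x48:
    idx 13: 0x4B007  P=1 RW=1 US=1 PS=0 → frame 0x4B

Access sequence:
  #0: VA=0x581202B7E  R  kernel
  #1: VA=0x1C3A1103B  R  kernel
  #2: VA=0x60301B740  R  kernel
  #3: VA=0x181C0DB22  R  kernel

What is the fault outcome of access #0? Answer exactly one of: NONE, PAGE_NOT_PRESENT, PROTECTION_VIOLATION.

Trace:
#0 VA=0x581202B7E (r,kernel):
  L0 @0x27[22] → 0x2B007  P=1,RW=1,US=1,PS=0
  L1 @0x2B[9] → 0x2F007  P=1,RW=1,US=1,PS=0
  L2 @0x2F[2] → 0x32007  P=1,RW=1,US=1,PS=0
  → PA=0x32B7E  (3 entries read)
#1 VA=0x1C3A1103B (r,kernel):
  L0 @0x27[7] → 0x35007  P=1,RW=1,US=1,PS=0
  L1 @0x35[29] → 0x37007  P=1,RW=1,US=1,PS=0
  L2 @0x37[17] → 0x3A007  P=1,RW=1,US=1,PS=0
  → PA=0x3A03B  (3 entries read)
#2 VA=0x60301B740 (r,kernel):
  L0 @0x27[24] → 0x3B007  P=1,RW=1,US=1,PS=0
  L1 @0x3B[24] → 0x3F007  P=1,RW=1,US=1,PS=0
  L2 @0x3F[27] → 0x42007  P=1,RW=1,US=1,PS=0
  → PA=0x42740  (3 entries read)
#3 VA=0x181C0DB22 (r,kernel):
  L0 @0x27[6] → 0x46007  P=1,RW=1,US=1,PS=0
  L1 @0x46[14] → 0x48007  P=1,RW=1,US=1,PS=0
  L2 @0x48[13] → 0x4B007  P=1,RW=1,US=1,PS=0
  → PA=0x4BB22  (3 entries read)

Access #0 fault: NONE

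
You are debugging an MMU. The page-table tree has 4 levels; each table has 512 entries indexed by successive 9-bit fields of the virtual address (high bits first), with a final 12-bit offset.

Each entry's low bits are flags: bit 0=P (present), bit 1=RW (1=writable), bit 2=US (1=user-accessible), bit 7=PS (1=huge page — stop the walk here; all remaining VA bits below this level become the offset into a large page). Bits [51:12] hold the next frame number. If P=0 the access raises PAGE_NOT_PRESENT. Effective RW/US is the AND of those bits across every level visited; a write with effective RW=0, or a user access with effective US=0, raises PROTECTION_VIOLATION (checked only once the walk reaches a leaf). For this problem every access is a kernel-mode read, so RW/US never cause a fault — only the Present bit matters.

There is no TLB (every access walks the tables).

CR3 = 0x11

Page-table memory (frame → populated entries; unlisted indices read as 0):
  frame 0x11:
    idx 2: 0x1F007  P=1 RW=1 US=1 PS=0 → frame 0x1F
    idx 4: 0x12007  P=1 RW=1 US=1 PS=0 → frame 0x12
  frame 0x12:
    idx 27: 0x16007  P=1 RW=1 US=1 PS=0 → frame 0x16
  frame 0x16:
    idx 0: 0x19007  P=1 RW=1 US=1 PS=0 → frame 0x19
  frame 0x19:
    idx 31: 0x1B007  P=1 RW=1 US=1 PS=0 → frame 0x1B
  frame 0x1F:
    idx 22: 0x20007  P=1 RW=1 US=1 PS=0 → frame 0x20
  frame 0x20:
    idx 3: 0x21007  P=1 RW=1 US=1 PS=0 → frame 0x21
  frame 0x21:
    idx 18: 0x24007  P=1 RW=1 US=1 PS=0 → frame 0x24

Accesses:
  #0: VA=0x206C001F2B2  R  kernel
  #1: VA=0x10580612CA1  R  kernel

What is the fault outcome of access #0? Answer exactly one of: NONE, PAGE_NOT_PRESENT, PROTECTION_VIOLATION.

Per-access translation:
#0 VA=0x206C001F2B2 (r,kernel):
  L0 @0x11[4] → 0x12007  P=1,RW=1,US=1,PS=0
  L1 @0x12[27] → 0x16007  P=1,RW=1,US=1,PS=0
  L2 @0x16[0] → 0x19007  P=1,RW=1,US=1,PS=0
  L3 @0x19[31] → 0x1B007  P=1,RW=1,US=1,PS=0
  ⇒ phys 0x1B2B2  [4 reads]
#1 VA=0x10580612CA1 (r,kernel):
  L0 @0x11[2] → 0x1F007  P=1,RW=1,US=1,PS=0
  L1 @0x1F[22] → 0x20007  P=1,RW=1,US=1,PS=0
  L2 @0x20[3] → 0x21007  P=1,RW=1,US=1,PS=0
  L3 @0x21[18] → 0x24007  P=1,RW=1,US=1,PS=0
  ⇒ phys 0x24CA1  [4 reads]

Access #0 fault: NONE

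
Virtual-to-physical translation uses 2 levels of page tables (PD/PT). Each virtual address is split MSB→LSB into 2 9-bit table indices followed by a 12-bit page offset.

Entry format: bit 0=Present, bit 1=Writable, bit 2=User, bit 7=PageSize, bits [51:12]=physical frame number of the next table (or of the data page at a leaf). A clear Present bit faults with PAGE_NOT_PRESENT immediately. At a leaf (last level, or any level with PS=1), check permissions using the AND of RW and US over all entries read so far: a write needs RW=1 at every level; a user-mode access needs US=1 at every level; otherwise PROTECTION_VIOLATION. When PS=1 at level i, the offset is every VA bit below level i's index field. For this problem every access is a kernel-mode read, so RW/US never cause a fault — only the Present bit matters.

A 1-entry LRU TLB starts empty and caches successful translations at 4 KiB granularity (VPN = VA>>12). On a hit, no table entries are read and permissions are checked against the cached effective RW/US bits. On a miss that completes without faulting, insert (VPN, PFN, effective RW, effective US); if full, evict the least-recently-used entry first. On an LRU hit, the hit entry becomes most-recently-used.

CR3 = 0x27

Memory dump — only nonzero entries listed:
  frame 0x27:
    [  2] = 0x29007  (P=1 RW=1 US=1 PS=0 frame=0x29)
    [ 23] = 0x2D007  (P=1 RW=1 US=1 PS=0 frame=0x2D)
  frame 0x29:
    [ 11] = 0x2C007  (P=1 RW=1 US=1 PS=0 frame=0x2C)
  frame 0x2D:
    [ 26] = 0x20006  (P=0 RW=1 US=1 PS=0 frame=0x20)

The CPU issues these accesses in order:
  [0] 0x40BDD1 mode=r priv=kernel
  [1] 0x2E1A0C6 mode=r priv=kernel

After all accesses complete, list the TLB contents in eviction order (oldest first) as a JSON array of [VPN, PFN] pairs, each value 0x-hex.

Per-access translation:
#0 VA=0x40BDD1 (r,kernel):
  [0] read 0x27 idx=2: raw=0x29007 flags P=1 W=1 U=1 S=0
  [1] read 0x29 idx=11: raw=0x2C007 flags P=1 W=1 U=1 S=0
  ✓ 0x2CDD1  — 2 lookups
#1 VA=0x2E1A0C6 (r,kernel):
  [0] read 0x27 idx=23: raw=0x2D007 flags P=1 W=1 U=1 S=0
  [1] read 0x2D idx=26: raw=0x20006 flags P=0 W=1 U=1 S=0
  ✗ PAGE_NOT_PRESENT  [2 reads]

TLB: [["0x40B", "0x2C"]]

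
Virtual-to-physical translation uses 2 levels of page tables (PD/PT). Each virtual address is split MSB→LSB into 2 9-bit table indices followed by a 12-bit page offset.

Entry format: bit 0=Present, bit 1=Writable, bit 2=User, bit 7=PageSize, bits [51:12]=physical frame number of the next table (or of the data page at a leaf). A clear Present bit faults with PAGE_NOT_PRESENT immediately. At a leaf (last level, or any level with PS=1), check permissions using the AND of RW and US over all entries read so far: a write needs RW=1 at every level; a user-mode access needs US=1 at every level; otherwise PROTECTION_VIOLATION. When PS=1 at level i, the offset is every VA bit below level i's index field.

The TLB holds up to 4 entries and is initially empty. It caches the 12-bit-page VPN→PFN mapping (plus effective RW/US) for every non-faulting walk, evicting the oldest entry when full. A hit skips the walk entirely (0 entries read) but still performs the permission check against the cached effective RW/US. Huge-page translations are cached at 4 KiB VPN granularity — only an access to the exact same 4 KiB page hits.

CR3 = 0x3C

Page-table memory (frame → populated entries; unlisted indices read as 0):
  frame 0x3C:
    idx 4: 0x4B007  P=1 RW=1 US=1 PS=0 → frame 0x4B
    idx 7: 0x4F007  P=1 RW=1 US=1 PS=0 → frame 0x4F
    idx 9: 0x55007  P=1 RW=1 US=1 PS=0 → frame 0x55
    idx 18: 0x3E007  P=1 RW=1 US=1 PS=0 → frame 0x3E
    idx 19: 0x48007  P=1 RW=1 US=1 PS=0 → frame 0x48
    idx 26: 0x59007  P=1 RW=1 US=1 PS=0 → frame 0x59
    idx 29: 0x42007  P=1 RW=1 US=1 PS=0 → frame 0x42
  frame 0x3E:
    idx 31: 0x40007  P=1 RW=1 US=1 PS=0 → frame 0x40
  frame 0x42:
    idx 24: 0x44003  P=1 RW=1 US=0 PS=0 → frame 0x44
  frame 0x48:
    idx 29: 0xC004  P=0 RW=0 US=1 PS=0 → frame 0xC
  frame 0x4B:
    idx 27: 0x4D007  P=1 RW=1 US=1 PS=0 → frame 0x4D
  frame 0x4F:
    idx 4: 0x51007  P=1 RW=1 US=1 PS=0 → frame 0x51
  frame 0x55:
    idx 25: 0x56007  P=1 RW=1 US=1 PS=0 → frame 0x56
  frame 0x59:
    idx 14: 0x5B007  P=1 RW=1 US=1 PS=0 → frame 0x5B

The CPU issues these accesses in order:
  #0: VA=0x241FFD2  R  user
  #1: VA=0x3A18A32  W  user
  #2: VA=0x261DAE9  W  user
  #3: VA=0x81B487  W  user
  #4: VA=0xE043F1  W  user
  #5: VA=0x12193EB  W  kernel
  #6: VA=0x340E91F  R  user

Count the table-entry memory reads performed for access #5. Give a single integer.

Trace:
#0 VA=0x241FFD2 (r,user):
  L0 @0x3C[18] → 0x3E007  P=1,RW=1,US=1,PS=0
  L1 @0x3E[31] → 0x40007  P=1,RW=1,US=1,PS=0
  → PA=0x40FD2  (2 entries read)
#1 VA=0x3A18A32 (w,user):
  L0 @0x3C[29] → 0x42007  P=1,RW=1,US=1,PS=0
  L1 @0x42[24] → 0x44003  P=1,RW=1,US=0,PS=0
  ✗ PROTECTION_VIOLATION  [2 reads]
#2 VA=0x261DAE9 (w,user):
  L0 @0x3C[19] → 0x48007  P=1,RW=1,US=1,PS=0
  L1 @0x48[29] → 0xC004  P=0,RW=0,US=1,PS=0
  ✗ PAGE_NOT_PRESENT  [2 reads]
#3 VA=0x81B487 (w,user):
  L0 @0x3C[4] → 0x4B007  P=1,RW=1,US=1,PS=0
  L1 @0x4B[27] → 0x4D007  P=1,RW=1,US=1,PS=0
  → PA=0x4D487  (2 entries read)
#4 VA=0xE043F1 (w,user):
  L0 @0x3C[7] → 0x4F007  P=1,RW=1,US=1,PS=0
  L1 @0x4F[4] → 0x51007  P=1,RW=1,US=1,PS=0
  → PA=0x513F1  (2 entries read)
#5 VA=0x12193EB (w,kernel):
  L0 @0x3C[9] → 0x55007  P=1,RW=1,US=1,PS=0
  L1 @0x55[25] → 0x56007  P=1,RW=1,US=1,PS=0
  → PA=0x563EB  (2 entries read)
#6 VA=0x340E91F (r,user):
  L0 @0x3C[26] → 0x59007  P=1,RW=1,US=1,PS=0
  L1 @0x59[14] → 0x5B007  P=1,RW=1,US=1,PS=0
  → PA=0x5B91F  (2 entries read)

Entries read for #5: 2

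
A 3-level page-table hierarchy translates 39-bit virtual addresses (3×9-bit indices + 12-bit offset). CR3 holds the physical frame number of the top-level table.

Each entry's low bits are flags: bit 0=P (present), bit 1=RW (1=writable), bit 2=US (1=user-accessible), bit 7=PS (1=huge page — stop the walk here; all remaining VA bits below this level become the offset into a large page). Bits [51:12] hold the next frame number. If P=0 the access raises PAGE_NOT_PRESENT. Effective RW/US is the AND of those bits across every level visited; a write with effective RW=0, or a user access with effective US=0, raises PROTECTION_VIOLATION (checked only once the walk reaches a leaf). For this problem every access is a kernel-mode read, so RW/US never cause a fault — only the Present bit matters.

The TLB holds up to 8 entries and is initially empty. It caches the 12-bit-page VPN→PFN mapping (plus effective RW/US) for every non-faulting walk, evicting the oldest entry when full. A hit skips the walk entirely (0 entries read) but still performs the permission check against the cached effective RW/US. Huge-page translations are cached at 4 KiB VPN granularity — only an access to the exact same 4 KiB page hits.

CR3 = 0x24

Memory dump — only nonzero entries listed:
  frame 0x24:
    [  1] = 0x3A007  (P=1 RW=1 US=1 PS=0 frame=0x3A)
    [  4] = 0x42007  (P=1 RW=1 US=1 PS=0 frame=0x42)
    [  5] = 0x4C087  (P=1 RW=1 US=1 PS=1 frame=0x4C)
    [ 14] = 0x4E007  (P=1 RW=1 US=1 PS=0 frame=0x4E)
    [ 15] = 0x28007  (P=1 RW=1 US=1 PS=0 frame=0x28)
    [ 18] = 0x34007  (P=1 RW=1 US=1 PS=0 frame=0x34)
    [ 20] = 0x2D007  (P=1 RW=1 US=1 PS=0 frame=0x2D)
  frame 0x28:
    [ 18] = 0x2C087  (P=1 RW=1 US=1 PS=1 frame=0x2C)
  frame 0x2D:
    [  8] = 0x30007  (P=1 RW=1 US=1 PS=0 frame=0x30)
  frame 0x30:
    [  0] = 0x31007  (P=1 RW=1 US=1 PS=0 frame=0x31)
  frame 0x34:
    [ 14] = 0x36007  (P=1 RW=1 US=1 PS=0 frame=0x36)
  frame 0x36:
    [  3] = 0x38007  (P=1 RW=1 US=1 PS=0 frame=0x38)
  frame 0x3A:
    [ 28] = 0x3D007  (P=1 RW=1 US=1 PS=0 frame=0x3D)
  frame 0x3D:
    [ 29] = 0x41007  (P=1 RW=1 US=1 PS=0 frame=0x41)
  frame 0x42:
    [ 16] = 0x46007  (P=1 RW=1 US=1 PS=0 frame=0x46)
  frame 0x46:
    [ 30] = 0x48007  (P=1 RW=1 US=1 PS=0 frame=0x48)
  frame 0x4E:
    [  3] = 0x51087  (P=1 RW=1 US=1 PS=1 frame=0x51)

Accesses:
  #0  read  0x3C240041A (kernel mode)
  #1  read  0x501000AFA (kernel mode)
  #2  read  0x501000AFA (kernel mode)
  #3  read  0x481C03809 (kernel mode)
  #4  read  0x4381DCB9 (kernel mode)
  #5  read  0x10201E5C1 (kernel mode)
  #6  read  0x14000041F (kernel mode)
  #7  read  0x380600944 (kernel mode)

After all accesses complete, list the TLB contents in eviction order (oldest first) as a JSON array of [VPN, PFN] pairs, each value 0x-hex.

Trace:
#0 VA=0x3C240041A (r,kernel):
  [0] read 0x24 idx=15: raw=0x28007 flags P=1 W=1 U=1 S=0
  [1] read 0x28 idx=18: raw=0x2C087 flags P=1 W=1 U=1 S=1
  ⇒ phys 0x2C41A (huge @L1)  [2 reads]
#1 VA=0x501000AFA (r,kernel):
  [0] read 0x24 idx=20: raw=0x2D007 flags P=1 W=1 U=1 S=0
  [1] read 0x2D idx=8: raw=0x30007 flags P=1 W=1 U=1 S=0
  [2] read 0x30 idx=0: raw=0x31007 flags P=1 W=1 U=1 S=0
  ⇒ phys 0x31AFA  [3 reads]
#2 VA=0x501000AFA (r,kernel):
  TLB hit vpn=0x501000 → PA=0x31AFA
#3 VA=0x481C03809 (r,kernel):
  [0] read 0x24 idx=18: raw=0x34007 flags P=1 W=1 U=1 S=0
  [1] read 0x34 idx=14: raw=0x36007 flags P=1 W=1 U=1 S=0
  [2] read 0x36 idx=3: raw=0x38007 flags P=1 W=1 U=1 S=0
  ⇒ phys 0x38809  [3 reads]
#4 VA=0x4381DCB9 (r,kernel):
  [0] read 0x24 idx=1: raw=0x3A007 flags P=1 W=1 U=1 S=0
  [1] read 0x3A idx=28: raw=0x3D007 flags P=1 W=1 U=1 S=0
  [2] read 0x3D idx=29: raw=0x41007 flags P=1 W=1 U=1 S=0
  ⇒ phys 0x41CB9  [3 reads]
#5 VA=0x10201E5C1 (r,kernel):
  [0] read 0x24 idx=4: raw=0x42007 flags P=1 W=1 U=1 S=0
  [1] read 0x42 idx=16: raw=0x46007 flags P=1 W=1 U=1 S=0
  [2] read 0x46 idx=30: raw=0x48007 flags P=1 W=1 U=1 S=0
  ⇒ phys 0x485C1  [3 reads]
#6 VA=0x14000041F (r,kernel):
  [0] read 0x24 idx=5: raw=0x4C087 flags P=1 W=1 U=1 S=1
  ⇒ phys 0x4C41F (huge @L0)  [1 reads]
#7 VA=0x380600944 (r,kernel):
  [0] read 0x24 idx=14: raw=0x4E007 flags P=1 W=1 U=1 S=0
  [1] read 0x4E idx=3: raw=0x51087 flags P=1 W=1 U=1 S=1
  ⇒ phys 0x51944 (huge @L1)  [2 reads]

TLB: [["0x3C2400", "0x2C"], ["0x501000", "0x31"], ["0x481C03", "0x38"], ["0x4381D", "0x41"], ["0x10201E", "0x48"], ["0x140000", "0x4C"], ["0x380600", "0x51"]]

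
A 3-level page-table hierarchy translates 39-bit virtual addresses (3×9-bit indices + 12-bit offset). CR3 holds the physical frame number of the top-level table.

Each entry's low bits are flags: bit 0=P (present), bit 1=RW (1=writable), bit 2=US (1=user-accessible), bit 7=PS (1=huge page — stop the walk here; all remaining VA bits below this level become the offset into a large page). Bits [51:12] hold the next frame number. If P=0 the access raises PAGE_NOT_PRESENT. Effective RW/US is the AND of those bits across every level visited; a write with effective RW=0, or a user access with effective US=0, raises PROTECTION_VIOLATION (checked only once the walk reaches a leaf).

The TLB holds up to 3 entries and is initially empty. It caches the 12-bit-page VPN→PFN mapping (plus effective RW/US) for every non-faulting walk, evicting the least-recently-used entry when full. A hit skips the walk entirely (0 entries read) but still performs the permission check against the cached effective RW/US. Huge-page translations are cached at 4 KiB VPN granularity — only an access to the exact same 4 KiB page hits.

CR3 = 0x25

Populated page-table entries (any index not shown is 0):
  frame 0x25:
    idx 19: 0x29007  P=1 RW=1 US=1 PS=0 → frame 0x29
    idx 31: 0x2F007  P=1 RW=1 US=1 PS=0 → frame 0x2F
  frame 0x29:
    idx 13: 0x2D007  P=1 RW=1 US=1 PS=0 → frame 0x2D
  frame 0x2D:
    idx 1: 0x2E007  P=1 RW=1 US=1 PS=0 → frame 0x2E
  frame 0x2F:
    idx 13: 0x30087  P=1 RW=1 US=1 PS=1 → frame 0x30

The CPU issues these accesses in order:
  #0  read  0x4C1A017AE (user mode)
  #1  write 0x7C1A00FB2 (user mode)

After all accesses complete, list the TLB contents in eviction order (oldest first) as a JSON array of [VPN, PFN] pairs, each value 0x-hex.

Per-access translation:
#0 VA=0x4C1A017AE (r,user):
  L0: frame=0x25 idx=19 entry=0x29007 [P=1 RW=1 US=1 PS=0]
  L1: frame=0x29 idx=13 entry=0x2D007 [P=1 RW=1 US=1 PS=0]
  L2: frame=0x2D idx=1 entry=0x2E007 [P=1 RW=1 US=1 PS=0]
  → PA=0x2E7AE  (3 entries read)
#1 VA=0x7C1A00FB2 (w,user):
  L0: frame=0x25 idx=31 entry=0x2F007 [P=1 RW=1 US=1 PS=0]
  L1: frame=0x2F idx=13 entry=0x30087 [P=1 RW=1 US=1 PS=1]
  → PA=0x30FB2 (huge @L1)  (2 entries read)

TLB: [["0x4C1A01", "0x2E"], ["0x7C1A00", "0x30"]]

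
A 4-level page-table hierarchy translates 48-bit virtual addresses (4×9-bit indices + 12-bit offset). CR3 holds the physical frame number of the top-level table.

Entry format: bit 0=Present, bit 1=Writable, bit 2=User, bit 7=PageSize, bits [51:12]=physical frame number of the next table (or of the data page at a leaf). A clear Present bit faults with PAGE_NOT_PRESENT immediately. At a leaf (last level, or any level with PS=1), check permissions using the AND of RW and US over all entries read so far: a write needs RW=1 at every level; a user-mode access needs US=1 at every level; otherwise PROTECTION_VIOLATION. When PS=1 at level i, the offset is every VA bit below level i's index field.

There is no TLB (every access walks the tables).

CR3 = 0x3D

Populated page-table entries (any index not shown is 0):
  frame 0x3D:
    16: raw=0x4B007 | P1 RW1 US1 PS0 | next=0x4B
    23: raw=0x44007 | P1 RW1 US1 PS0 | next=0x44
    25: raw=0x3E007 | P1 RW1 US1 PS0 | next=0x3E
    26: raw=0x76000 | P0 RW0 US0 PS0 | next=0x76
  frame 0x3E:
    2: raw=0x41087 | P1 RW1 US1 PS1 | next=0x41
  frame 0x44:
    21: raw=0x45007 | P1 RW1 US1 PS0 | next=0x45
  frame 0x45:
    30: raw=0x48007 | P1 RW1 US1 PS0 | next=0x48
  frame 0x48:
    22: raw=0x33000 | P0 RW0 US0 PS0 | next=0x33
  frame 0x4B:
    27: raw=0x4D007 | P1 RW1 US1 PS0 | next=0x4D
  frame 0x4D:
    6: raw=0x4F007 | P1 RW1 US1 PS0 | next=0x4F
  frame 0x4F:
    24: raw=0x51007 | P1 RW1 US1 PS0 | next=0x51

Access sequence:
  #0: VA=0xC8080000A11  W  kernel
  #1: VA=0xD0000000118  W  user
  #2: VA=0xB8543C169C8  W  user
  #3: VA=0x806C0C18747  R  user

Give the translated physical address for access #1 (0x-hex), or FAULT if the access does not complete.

Per-access translation:
#0 VA=0xC8080000A11 (w,kernel):
  L0 @0x3D[25] → 0x3E007  P=1,RW=1,US=1,PS=0
  L1 @0x3E[2] → 0x41087  P=1,RW=1,US=1,PS=1
  ⇒ phys 0x41A11 (huge @L1)  [2 reads]
#1 VA=0xD0000000118 (w,user):
  L0 @0x3D[26] → 0x76000  P=0,RW=0,US=0,PS=0
  ⇒ fault: PAGE_NOT_PRESENT  — 1 lookups
#2 VA=0xB8543C169C8 (w,user):
  L0 @0x3D[23] → 0x44007  P=1,RW=1,US=1,PS=0
  L1 @0x44[21] → 0x45007  P=1,RW=1,US=1,PS=0
  L2 @0x45[30] → 0x48007  P=1,RW=1,US=1,PS=0
  L3 @0x48[22] → 0x33000  P=0,RW=0,US=0,PS=0
  ⇒ fault: PAGE_NOT_PRESENT  — 4 lookups
#3 VA=0x806C0C18747 (r,user):
  L0 @0x3D[16] → 0x4B007  P=1,RW=1,US=1,PS=0
  L1 @0x4B[27] → 0x4D007  P=1,RW=1,US=1,PS=0
  L2 @0x4D[6] → 0x4F007  P=1,RW=1,US=1,PS=0
  L3 @0x4F[24] → 0x51007  P=1,RW=1,US=1,PS=0
  ⇒ phys 0x51747  [4 reads]

Access #1 PA: FAULT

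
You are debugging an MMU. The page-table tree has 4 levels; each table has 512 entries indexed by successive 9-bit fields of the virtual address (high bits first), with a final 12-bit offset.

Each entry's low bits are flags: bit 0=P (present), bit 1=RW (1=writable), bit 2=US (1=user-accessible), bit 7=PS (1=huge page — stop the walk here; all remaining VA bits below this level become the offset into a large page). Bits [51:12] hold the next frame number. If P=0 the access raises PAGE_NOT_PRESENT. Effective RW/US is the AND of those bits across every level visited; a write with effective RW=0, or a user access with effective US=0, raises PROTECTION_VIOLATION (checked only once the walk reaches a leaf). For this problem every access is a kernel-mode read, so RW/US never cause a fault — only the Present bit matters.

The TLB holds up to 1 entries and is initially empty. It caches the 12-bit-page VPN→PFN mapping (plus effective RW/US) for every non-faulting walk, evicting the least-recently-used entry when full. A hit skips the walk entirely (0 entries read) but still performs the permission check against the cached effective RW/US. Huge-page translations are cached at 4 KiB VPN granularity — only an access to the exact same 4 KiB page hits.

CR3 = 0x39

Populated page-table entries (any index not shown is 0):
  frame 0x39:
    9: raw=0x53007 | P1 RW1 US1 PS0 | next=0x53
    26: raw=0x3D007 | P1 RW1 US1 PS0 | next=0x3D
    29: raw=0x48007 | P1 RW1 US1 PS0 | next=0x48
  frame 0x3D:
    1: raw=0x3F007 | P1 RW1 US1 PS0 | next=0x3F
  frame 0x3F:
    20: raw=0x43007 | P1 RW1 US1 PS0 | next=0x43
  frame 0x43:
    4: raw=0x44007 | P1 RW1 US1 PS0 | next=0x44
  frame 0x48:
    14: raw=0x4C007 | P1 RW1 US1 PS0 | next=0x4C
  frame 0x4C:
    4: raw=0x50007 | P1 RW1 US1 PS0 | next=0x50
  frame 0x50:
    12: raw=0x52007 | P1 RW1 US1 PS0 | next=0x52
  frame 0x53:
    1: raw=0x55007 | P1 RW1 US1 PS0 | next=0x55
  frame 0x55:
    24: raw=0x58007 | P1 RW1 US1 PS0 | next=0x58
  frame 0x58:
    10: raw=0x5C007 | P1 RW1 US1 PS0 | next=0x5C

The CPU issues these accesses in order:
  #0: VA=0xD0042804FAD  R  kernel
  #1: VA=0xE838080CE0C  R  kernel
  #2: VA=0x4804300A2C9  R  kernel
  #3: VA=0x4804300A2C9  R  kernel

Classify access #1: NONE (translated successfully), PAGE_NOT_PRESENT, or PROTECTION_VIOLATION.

Per-access translation:
#0 VA=0xD0042804FAD (r,kernel):
  L0: frame=0x39 idx=26 entry=0x3D007 [P=1 RW=1 US=1 PS=0]
  L1: frame=0x3D idx=1 entry=0x3F007 [P=1 RW=1 US=1 PS=0]
  L2: frame=0x3F idx=20 entry=0x43007 [P=1 RW=1 US=1 PS=0]
  L3: frame=0x43 idx=4 entry=0x44007 [P=1 RW=1 US=1 PS=0]
  → PA=0x44FAD  (4 entries read)
#1 VA=0xE838080CE0C (r,kernel):
  L0: frame=0x39 idx=29 entry=0x48007 [P=1 RW=1 US=1 PS=0]
  L1: frame=0x48 idx=14 entry=0x4C007 [P=1 RW=1 US=1 PS=0]
  L2: frame=0x4C idx=4 entry=0x50007 [P=1 RW=1 US=1 PS=0]
  L3: frame=0x50 idx=12 entry=0x52007 [P=1 RW=1 US=1 PS=0]
  → PA=0x52E0C  (4 entries read)
#2 VA=0x4804300A2C9 (r,kernel):
  L0: frame=0x39 idx=9 entry=0x53007 [P=1 RW=1 US=1 PS=0]
  L1: frame=0x53 idx=1 entry=0x55007 [P=1 RW=1 US=1 PS=0]
  L2: frame=0x55 idx=24 entry=0x58007 [P=1 RW=1 US=1 PS=0]
  L3: frame=0x58 idx=10 entry=0x5C007 [P=1 RW=1 US=1 PS=0]
  → PA=0x5C2C9  (4 entries read)
#3 VA=0x4804300A2C9 (r,kernel):
  TLB hit vpn=0x4804300A → PA=0x5C2C9

Access #1 fault: NONE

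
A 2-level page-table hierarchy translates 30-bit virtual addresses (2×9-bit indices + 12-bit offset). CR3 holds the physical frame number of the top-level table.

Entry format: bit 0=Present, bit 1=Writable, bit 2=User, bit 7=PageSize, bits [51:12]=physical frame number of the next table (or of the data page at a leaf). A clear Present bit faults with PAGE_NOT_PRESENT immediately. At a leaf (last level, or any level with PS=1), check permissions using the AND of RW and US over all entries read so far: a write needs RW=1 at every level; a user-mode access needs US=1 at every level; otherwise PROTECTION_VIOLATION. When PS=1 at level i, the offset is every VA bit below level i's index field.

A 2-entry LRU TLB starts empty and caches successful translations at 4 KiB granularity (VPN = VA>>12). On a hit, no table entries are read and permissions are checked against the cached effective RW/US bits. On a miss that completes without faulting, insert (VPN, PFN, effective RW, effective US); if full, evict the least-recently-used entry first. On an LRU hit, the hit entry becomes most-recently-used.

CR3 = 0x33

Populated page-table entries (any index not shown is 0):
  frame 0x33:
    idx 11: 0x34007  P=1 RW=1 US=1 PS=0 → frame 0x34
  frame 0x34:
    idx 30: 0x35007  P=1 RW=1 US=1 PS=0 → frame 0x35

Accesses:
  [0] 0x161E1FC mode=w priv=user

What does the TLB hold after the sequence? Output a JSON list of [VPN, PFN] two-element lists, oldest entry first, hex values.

Trace:
#0 VA=0x161E1FC (w,user):
  L0: frame=0x33 idx=11 entry=0x34007 [P=1 RW=1 US=1 PS=0]
  L1: frame=0x34 idx=30 entry=0x35007 [P=1 RW=1 US=1 PS=0]
  ✓ 0x351FC  — 2 lookups

TLB: [["0x161E", "0x35"]]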